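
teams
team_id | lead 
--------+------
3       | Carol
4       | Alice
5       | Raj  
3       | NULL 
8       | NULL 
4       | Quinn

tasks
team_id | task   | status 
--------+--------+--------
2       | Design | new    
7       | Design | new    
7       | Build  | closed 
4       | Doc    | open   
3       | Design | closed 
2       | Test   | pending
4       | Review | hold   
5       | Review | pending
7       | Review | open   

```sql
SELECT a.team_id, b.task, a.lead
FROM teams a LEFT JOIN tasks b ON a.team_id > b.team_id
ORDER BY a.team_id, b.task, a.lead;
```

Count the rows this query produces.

24

LEFT JOIN keeps every row from `teams`; unmatched rows get NULL for `tasks`'s columns.
Matching on a.team_id > b.team_id.
- a row (team_id=3): matches 2 b row(s) → 2 output row(s).
- a row (team_id=4): matches 3 b row(s) → 3 output row(s).
- a row (team_id=5): matches 5 b row(s) → 5 output row(s).
- a row (team_id=3): matches 2 b row(s) → 2 output row(s).
- a row (team_id=8): matches 9 b row(s) → 9 output row(s).
- a row (team_id=4): matches 3 b row(s) → 3 output row(s).
Total: 24 rows.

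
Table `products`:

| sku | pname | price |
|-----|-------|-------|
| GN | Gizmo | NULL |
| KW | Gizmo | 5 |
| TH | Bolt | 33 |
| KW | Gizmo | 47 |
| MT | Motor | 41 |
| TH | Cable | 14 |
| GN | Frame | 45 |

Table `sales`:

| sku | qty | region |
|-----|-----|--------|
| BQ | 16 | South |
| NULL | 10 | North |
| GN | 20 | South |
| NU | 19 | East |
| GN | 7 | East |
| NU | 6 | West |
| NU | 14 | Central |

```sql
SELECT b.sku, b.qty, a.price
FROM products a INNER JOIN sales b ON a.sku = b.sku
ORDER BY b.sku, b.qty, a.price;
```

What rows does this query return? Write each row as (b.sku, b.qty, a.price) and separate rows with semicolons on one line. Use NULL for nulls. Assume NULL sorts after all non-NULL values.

(GN, 7, 45); (GN, 7, NULL); (GN, 20, 45); (GN, 20, NULL)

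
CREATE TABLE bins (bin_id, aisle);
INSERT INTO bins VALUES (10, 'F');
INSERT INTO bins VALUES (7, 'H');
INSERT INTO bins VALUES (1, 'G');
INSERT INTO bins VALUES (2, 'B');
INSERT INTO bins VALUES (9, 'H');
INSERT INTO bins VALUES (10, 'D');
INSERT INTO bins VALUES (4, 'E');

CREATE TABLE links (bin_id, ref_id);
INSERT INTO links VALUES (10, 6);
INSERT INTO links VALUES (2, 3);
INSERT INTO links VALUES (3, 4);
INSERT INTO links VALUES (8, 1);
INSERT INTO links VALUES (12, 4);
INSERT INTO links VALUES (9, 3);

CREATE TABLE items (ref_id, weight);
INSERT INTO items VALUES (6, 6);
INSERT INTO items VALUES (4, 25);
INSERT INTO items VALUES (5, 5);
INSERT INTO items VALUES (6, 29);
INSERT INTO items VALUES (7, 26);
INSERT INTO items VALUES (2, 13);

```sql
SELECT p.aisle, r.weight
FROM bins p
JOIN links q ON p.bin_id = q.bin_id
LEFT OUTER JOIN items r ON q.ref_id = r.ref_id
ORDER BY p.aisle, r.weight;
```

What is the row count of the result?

6

Step 1 — p INNER JOIN q on bin_id → 4 row(s).
Then LEFT JOIN `items r` on ref_id: each of those 4 rows is kept; rows whose q.ref_id has no match in r get NULL for r's columns.
Result: 6 row(s).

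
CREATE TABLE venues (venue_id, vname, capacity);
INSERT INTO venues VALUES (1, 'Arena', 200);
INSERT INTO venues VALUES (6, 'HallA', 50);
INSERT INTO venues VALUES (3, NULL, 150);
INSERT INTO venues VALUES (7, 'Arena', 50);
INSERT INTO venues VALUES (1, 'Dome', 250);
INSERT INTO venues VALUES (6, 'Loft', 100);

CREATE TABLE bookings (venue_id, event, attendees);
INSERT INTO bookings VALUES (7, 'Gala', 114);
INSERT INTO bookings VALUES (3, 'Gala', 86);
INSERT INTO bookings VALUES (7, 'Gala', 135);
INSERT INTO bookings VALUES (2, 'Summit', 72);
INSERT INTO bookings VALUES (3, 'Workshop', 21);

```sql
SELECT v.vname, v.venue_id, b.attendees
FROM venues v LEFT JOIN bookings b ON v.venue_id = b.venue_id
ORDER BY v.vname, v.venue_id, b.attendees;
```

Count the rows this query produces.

8

LEFT JOIN keeps every row from `venues`; unmatched rows get NULL for `bookings`'s columns.
Matching on v.venue_id = b.venue_id.
- v[0] venue_id=1 → no match; kept with NULLs on the b side.
- v[1] venue_id=6 → no match; kept with NULLs on the b side.
- v[2] venue_id=3 → 2 match(es) in b → 2 row(s).
- v[3] venue_id=7 → 2 match(es) in b → 2 row(s).
- v[4] venue_id=1 → no match; kept with NULLs on the b side.
- v[5] venue_id=6 → no match; kept with NULLs on the b side.
Total: 4 matched + 4 padded = 8 rows.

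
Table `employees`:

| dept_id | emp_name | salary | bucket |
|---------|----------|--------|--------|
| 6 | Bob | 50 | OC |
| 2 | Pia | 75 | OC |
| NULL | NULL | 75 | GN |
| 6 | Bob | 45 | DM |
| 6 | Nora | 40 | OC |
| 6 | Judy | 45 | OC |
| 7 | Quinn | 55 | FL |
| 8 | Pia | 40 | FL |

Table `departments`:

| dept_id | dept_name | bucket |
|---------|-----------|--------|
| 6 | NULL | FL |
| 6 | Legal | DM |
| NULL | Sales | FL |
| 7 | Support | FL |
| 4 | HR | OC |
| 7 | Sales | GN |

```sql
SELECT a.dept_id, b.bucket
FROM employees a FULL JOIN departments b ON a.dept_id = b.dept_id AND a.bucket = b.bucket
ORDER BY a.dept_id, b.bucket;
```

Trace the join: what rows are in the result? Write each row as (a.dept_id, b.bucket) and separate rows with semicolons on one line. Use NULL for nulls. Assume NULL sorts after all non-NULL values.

(2, NULL); (6, DM); (6, NULL); (6, NULL); (6, NULL); (7, FL); (8, NULL); (NULL, FL); (NULL, FL); (NULL, GN); (NULL, OC); (NULL, NULL)

FULL OUTER JOIN keeps every row from both sides; unmatched rows get NULL for the other side's columns.
Matching on a.dept_id = b.dept_id AND a.bucket = b.bucket. A NULL in a compared column never satisfies the condition.
- a row (dept_id=6, bucket=OC): no match → kept, b columns NULL.
- a row (dept_id=2, bucket=OC): no match → kept, b columns NULL.
- a row (dept_id=NULL, bucket=GN): no match → kept, b columns NULL.
- a row (dept_id=6, bucket=DM): matches 1 b row(s) → 1 output row(s).
- a row (dept_id=6, bucket=OC): no match → kept, b columns NULL.
- a row (dept_id=6, bucket=OC): no match → kept, b columns NULL.
- a row (dept_id=7, bucket=FL): matches 1 b row(s) → 1 output row(s).
- a row (dept_id=8, bucket=FL): no match → kept, b columns NULL.
- 4 b row(s) had no a match → kept, a columns NULL.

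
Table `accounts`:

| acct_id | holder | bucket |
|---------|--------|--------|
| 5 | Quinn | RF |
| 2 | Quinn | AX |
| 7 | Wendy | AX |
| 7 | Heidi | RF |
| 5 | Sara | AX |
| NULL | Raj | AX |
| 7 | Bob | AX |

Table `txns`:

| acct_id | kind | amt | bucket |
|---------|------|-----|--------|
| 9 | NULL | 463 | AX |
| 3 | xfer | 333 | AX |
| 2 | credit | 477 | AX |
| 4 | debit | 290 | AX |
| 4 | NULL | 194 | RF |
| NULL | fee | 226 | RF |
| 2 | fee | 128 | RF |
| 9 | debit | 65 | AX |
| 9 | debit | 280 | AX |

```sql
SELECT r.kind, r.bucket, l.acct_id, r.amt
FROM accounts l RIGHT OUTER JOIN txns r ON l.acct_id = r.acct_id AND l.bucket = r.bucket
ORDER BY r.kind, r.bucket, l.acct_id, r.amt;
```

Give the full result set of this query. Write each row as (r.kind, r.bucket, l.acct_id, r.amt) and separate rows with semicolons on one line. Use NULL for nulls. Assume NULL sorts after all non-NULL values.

RIGHT JOIN keeps every row from `txns`; unmatched rows get NULL for `accounts`'s columns.
Matching on l.acct_id = r.acct_id AND l.bucket = r.bucket. A NULL in a compared column never satisfies the condition.
- acct_id=5, bucket=RF: no matching r row.
- acct_id=2, bucket=AX: 1 matching r row(s), so 1 row(s) emitted.
- acct_id=7, bucket=AX: no matching r row.
- acct_id=7, bucket=RF: no matching r row.
- acct_id=5, bucket=AX: no matching r row.
- acct_id=NULL, bucket=AX: no matching r row.
- acct_id=7, bucket=AX: no matching r row.
- 8 r row(s) had no l match → kept, l columns NULL.
After projecting and ordering:
r.kind | r.bucket | l.acct_id | r.amt
credit | AX | 2 | 477
debit | AX | NULL | 65
debit | AX | NULL | 280
debit | AX | NULL | 290
fee | RF | NULL | 128
fee | RF | NULL | 226
xfer | AX | NULL | 333
NULL | AX | NULL | 463
NULL | RF | NULL | 194

(credit, AX, 2, 477); (debit, AX, NULL, 65); (debit, AX, NULL, 280); (debit, AX, NULL, 290); (fee, RF, NULL, 128); (fee, RF, NULL, 226); (xfer, AX, NULL, 333); (NULL, AX, NULL, 463); (NULL, RF, NULL, 194)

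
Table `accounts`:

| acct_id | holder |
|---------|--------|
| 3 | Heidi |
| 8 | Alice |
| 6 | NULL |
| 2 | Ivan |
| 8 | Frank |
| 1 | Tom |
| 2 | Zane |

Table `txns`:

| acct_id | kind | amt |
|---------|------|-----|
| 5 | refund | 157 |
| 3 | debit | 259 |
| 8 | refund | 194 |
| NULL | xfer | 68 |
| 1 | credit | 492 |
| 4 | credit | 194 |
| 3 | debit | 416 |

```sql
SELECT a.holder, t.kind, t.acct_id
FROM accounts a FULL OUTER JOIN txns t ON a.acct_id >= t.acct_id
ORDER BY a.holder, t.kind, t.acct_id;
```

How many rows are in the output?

FULL OUTER JOIN keeps every row from both sides; unmatched rows get NULL for the other side's columns.
Matching on a.acct_id >= t.acct_id. A NULL in a compared column never satisfies the condition.
- a (acct_id=3) pairs with 3 row(s) of t.
- a (acct_id=8) pairs with 6 row(s) of t.
- a (acct_id=6) pairs with 5 row(s) of t.
- a (acct_id=2) pairs with 1 row(s) of t.
- a (acct_id=8) pairs with 6 row(s) of t.
- a (acct_id=1) pairs with 1 row(s) of t.
- a (acct_id=2) pairs with 1 row(s) of t.
- 1 row(s) from t found no a partner → padded with NULL.
Total: 23 matched + 1 padded = 24 rows.

24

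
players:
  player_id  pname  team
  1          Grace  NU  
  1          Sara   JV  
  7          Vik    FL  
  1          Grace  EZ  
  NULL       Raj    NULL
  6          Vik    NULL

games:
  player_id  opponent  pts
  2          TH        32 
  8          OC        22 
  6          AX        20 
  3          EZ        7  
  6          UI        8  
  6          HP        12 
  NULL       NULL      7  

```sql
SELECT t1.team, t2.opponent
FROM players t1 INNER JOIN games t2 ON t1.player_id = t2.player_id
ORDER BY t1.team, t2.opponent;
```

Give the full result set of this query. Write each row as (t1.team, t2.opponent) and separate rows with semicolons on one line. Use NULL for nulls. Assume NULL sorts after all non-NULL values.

INNER JOIN keeps only pairs where the ON condition holds.
Matching on t1.player_id = t2.player_id. A NULL in a compared column never satisfies the condition.
- t1[0] player_id=1 → no match; dropped.
- t1[1] player_id=1 → no match; dropped.
- t1[2] player_id=7 → no match; dropped.
- t1[3] player_id=1 → no match; dropped.
- t1[4] player_id=NULL → no match; dropped.
- t1[5] player_id=6 → 3 match(es) in t2 → 3 row(s).
After projecting and ordering:
t1.team | t2.opponent
NULL | AX
NULL | HP
NULL | UI

(NULL, AX); (NULL, HP); (NULL, UI)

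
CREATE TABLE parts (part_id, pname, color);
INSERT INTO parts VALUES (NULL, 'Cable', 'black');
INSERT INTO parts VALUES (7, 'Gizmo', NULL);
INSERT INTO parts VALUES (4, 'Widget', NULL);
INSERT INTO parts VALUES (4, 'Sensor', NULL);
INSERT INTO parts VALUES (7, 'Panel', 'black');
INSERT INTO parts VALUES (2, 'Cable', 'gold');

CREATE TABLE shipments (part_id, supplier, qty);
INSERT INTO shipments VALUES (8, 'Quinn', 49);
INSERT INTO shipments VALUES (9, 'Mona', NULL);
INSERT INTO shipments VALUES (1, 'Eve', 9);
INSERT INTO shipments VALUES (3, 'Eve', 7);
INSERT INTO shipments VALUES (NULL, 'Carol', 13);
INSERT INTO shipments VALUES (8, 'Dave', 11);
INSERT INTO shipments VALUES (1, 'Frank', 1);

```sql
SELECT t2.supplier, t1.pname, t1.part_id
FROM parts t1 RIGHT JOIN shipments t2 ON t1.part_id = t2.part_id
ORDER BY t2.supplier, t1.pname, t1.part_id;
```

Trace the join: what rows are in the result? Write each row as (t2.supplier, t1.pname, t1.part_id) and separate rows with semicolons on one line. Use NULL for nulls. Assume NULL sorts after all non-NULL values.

(Carol, NULL, NULL); (Dave, NULL, NULL); (Eve, NULL, NULL); (Eve, NULL, NULL); (Frank, NULL, NULL); (Mona, NULL, NULL); (Quinn, NULL, NULL)

RIGHT JOIN keeps every row from `shipments`; unmatched rows get NULL for `parts`'s columns.
Matching on t1.part_id = t2.part_id. A NULL in a compared column never satisfies the condition.
- t1[0] part_id=NULL → no match.
- t1[1] part_id=7 → no match.
- t1[2] part_id=4 → no match.
- t1[3] part_id=4 → no match.
- t1[4] part_id=7 → no match.
- t1[5] part_id=2 → no match.
- plus 7 unmatched t2 row(s), each kept with NULL t1 columns.
After projecting and ordering:
t2.supplier | t1.pname | t1.part_id
Carol | NULL | NULL
Dave | NULL | NULL
Eve | NULL | NULL
Eve | NULL | NULL
Frank | NULL | NULL
Mona | NULL | NULL
Quinn | NULL | NULL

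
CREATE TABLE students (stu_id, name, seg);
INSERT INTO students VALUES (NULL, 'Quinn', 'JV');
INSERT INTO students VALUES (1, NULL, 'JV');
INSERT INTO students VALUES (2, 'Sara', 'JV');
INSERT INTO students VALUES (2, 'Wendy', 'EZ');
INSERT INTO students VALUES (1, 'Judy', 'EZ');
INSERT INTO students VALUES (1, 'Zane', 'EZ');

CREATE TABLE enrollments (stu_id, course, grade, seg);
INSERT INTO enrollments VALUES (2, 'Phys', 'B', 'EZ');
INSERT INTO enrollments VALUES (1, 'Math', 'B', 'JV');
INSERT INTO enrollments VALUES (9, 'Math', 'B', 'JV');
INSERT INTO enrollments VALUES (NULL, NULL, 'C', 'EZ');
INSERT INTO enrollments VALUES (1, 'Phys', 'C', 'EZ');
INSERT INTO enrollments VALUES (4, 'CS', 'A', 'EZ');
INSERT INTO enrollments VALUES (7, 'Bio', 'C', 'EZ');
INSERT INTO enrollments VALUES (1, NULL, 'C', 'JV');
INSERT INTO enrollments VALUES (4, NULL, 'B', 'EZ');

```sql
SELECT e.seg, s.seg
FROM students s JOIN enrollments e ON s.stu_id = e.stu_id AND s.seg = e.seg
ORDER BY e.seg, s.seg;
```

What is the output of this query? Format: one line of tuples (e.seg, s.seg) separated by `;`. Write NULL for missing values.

INNER JOIN keeps only pairs where the ON condition holds.
Matching on s.stu_id = e.stu_id AND s.seg = e.seg. A NULL in a compared column never satisfies the condition.
Matched pairs: 5.

(EZ, EZ); (EZ, EZ); (EZ, EZ); (JV, JV); (JV, JV)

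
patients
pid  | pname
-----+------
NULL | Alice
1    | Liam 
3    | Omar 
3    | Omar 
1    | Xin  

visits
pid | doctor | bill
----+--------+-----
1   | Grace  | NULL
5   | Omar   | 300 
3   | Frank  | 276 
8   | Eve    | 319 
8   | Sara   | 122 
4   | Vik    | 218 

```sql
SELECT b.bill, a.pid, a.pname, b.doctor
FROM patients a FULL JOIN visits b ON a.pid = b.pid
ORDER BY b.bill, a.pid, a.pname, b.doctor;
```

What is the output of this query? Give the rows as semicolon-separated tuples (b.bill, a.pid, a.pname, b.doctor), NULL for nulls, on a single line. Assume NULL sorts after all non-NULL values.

(122, NULL, NULL, Sara); (218, NULL, NULL, Vik); (276, 3, Omar, Frank); (276, 3, Omar, Frank); (300, NULL, NULL, Omar); (319, NULL, NULL, Eve); (NULL, 1, Liam, Grace); (NULL, 1, Xin, Grace); (NULL, NULL, Alice, NULL)

FULL OUTER JOIN keeps every row from both sides; unmatched rows get NULL for the other side's columns.
Matching on a.pid = b.pid. A NULL in a compared column never satisfies the condition.
- pid=NULL: no b row matches, row kept with b columns NULL.
- pid=1: 1 matching b row(s), so 1 row(s) emitted.
- pid=3: 1 matching b row(s), so 1 row(s) emitted.
- pid=3: 1 matching b row(s), so 1 row(s) emitted.
- pid=1: 1 matching b row(s), so 1 row(s) emitted.
- 4 b row(s) had no a match → kept, a columns NULL.
After projecting and ordering:
b.bill | a.pid | a.pname | b.doctor
122 | NULL | NULL | Sara
218 | NULL | NULL | Vik
276 | 3 | Omar | Frank
276 | 3 | Omar | Frank
300 | NULL | NULL | Omar
319 | NULL | NULL | Eve
NULL | 1 | Liam | Grace
NULL | 1 | Xin | Grace
NULL | NULL | Alice | NULL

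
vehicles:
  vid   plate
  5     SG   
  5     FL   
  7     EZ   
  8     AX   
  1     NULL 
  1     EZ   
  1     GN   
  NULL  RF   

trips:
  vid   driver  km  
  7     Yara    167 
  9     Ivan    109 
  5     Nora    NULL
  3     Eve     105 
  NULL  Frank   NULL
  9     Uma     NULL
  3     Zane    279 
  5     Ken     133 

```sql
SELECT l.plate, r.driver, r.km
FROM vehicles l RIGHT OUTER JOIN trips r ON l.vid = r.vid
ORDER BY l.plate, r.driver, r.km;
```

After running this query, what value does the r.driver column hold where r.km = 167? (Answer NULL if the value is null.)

Yara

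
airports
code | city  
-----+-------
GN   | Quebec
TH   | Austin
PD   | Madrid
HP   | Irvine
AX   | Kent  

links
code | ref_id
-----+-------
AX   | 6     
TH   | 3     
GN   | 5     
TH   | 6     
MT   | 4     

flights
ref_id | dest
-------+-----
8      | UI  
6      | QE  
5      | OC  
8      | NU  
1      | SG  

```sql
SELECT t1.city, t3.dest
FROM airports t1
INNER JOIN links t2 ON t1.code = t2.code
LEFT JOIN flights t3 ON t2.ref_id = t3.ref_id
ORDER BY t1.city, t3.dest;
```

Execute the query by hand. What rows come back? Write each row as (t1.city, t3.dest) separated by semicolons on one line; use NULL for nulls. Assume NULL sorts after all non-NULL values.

Joins associate left-to-right: airports INNER JOIN links on code gives 4 intermediate row(s).
Then LEFT JOIN `flights t3` on ref_id: each of those 4 rows is kept; rows whose t2.ref_id has no match in t3 get NULL for t3's columns.

(Austin, QE); (Austin, NULL); (Kent, QE); (Quebec, OC)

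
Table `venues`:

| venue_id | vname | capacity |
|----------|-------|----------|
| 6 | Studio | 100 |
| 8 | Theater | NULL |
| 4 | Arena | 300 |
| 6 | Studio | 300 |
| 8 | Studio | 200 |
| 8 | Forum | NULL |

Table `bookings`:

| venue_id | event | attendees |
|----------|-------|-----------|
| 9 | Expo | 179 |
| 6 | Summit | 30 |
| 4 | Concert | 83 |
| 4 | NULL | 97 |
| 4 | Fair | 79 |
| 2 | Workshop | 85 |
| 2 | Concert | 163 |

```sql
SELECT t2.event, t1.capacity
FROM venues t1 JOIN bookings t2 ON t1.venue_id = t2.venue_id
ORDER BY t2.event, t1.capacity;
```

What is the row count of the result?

5

INNER JOIN keeps only pairs where the ON condition holds.
Matching on t1.venue_id = t2.venue_id.
- t1 (venue_id=6) pairs with 1 row(s) of t2.
- t1 (venue_id=8) has no partner → excluded.
- t1 (venue_id=4) pairs with 3 row(s) of t2.
- t1 (venue_id=6) pairs with 1 row(s) of t2.
- t1 (venue_id=8) has no partner → excluded.
- t1 (venue_id=8) has no partner → excluded.
Total: 5 rows.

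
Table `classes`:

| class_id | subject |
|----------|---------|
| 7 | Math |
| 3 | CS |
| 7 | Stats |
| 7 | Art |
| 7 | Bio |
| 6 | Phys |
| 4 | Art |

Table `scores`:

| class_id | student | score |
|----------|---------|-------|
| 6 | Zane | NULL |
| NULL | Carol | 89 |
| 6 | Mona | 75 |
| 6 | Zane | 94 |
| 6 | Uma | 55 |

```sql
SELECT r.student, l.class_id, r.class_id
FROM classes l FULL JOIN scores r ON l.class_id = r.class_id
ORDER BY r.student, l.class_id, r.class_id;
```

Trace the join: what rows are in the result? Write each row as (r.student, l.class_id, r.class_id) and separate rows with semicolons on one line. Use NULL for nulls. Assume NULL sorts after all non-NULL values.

FULL OUTER JOIN keeps every row from both sides; unmatched rows get NULL for the other side's columns.
Matching on l.class_id = r.class_id. A NULL in a compared column never satisfies the condition.
- class_id=7: no r row matches, row kept with r columns NULL.
- class_id=3: no r row matches, row kept with r columns NULL.
- class_id=7: no r row matches, row kept with r columns NULL.
- class_id=7: no r row matches, row kept with r columns NULL.
- class_id=7: no r row matches, row kept with r columns NULL.
- class_id=6: 4 matching r row(s), so 4 row(s) emitted.
- class_id=4: no r row matches, row kept with r columns NULL.
- plus 1 unmatched r row(s), each kept with NULL l columns.

(Carol, NULL, NULL); (Mona, 6, 6); (Uma, 6, 6); (Zane, 6, 6); (Zane, 6, 6); (NULL, 3, NULL); (NULL, 4, NULL); (NULL, 7, NULL); (NULL, 7, NULL); (NULL, 7, NULL); (NULL, 7, NULL)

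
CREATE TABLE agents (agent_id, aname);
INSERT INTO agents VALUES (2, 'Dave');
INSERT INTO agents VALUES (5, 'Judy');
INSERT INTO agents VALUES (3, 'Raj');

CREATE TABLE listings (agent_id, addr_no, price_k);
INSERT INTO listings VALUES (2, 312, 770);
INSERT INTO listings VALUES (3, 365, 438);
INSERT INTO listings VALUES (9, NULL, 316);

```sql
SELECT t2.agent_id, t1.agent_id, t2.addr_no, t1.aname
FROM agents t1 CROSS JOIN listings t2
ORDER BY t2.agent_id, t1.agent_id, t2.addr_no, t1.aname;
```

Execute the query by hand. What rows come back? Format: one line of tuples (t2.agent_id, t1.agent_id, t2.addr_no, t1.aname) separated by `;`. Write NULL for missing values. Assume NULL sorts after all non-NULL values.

(2, 2, 312, Dave); (2, 3, 312, Raj); (2, 5, 312, Judy); (3, 2, 365, Dave); (3, 3, 365, Raj); (3, 5, 365, Judy); (9, 2, NULL, Dave); (9, 3, NULL, Raj); (9, 5, NULL, Judy)

CROSS JOIN pairs every row of `agents` with every row of `listings`: 3 × 3 = 9 rows.
After projecting and ordering:
t2.agent_id | t1.agent_id | t2.addr_no | t1.aname
2 | 2 | 312 | Dave
2 | 3 | 312 | Raj
2 | 5 | 312 | Judy
3 | 2 | 365 | Dave
3 | 3 | 365 | Raj
3 | 5 | 365 | Judy
9 | 2 | NULL | Dave
9 | 3 | NULL | Raj
9 | 5 | NULL | Judy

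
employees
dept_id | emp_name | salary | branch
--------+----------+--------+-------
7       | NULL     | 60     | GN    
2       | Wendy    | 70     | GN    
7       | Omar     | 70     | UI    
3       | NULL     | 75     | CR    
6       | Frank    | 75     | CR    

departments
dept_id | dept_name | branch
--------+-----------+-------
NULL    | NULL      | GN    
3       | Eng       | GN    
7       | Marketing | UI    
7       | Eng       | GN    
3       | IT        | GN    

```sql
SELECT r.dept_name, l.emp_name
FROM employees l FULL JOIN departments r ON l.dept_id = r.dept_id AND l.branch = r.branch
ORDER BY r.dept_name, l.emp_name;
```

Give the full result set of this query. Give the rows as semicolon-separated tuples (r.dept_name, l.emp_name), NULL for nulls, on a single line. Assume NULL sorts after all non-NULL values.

FULL OUTER JOIN keeps every row from both sides; unmatched rows get NULL for the other side's columns.
Matching on l.dept_id = r.dept_id AND l.branch = r.branch. A NULL in a compared column never satisfies the condition.
- l[0] dept_id=7, branch=GN → 1 match(es) in r → 1 row(s).
- l[1] dept_id=2, branch=GN → no match; kept with NULLs on the r side.
- l[2] dept_id=7, branch=UI → 1 match(es) in r → 1 row(s).
- l[3] dept_id=3, branch=CR → no match; kept with NULLs on the r side.
- l[4] dept_id=6, branch=CR → no match; kept with NULLs on the r side.
- 3 row(s) from r found no l partner → padded with NULL.
After projecting and ordering:
r.dept_name | l.emp_name
Eng | NULL
Eng | NULL
IT | NULL
Marketing | Omar
NULL | Frank
NULL | Wendy
NULL | NULL
NULL | NULL

(Eng, NULL); (Eng, NULL); (IT, NULL); (Marketing, Omar); (NULL, Frank); (NULL, Wendy); (NULL, NULL); (NULL, NULL)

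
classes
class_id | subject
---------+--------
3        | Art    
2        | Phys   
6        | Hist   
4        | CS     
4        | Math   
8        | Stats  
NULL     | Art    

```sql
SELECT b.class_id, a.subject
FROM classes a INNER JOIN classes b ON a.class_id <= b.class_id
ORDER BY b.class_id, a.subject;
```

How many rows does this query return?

INNER JOIN keeps only pairs where the ON condition holds.
Matching on a.class_id <= b.class_id. A NULL in a compared column never satisfies the condition.
- a[0] class_id=3 → 5 match(es) in b → 5 row(s).
- a[1] class_id=2 → 6 match(es) in b → 6 row(s).
- a[2] class_id=6 → 2 match(es) in b → 2 row(s).
- a[3] class_id=4 → 4 match(es) in b → 4 row(s).
- a[4] class_id=4 → 4 match(es) in b → 4 row(s).
- a[5] class_id=8 → 1 match(es) in b → 1 row(s).
- a[6] class_id=NULL → no match; dropped.
Total: 22 rows.

22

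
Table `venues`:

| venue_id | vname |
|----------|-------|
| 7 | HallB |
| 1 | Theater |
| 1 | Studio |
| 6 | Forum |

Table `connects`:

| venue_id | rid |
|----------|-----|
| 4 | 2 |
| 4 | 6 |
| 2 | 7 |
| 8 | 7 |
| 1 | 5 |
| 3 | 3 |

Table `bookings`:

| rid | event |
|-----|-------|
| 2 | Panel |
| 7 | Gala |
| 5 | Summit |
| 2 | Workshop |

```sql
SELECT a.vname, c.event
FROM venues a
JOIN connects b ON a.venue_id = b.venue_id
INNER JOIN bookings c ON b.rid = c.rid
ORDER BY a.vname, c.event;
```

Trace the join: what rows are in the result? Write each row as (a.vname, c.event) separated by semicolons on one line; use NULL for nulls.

Joins associate left-to-right: venues INNER JOIN connects on venue_id gives 2 intermediate row(s).
Then INNER JOIN `bookings c` on rid: keep only rows whose b.rid appears in c.

(Studio, Summit); (Theater, Summit)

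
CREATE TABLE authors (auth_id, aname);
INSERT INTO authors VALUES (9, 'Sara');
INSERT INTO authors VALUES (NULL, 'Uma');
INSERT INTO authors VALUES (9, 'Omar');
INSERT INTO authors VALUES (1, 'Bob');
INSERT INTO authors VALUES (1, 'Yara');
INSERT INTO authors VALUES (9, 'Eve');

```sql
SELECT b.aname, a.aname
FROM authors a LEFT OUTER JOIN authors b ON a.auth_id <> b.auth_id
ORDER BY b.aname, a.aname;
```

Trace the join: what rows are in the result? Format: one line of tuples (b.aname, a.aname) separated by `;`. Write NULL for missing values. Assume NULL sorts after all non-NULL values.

(Bob, Eve); (Bob, Omar); (Bob, Sara); (Eve, Bob); (Eve, Yara); (Omar, Bob); (Omar, Yara); (Sara, Bob); (Sara, Yara); (Yara, Eve); (Yara, Omar); (Yara, Sara); (NULL, Uma)

LEFT JOIN keeps every row from `authors a`; unmatched rows get NULL for `authors b`'s columns.
Matching on a.auth_id <> b.auth_id. A NULL in a compared column never satisfies the condition.
Matched pairs: 12; unmatched a rows kept: 1.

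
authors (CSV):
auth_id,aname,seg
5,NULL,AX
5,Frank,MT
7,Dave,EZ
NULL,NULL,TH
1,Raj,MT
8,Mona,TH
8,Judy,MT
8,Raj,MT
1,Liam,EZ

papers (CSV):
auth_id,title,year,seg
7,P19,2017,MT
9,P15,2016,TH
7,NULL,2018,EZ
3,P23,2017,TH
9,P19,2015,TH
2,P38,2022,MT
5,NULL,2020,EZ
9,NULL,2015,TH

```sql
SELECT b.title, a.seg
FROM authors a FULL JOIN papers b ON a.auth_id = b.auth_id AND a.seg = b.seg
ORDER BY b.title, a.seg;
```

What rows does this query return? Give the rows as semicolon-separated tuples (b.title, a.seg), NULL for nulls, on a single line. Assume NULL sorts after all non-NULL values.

(P15, NULL); (P19, NULL); (P19, NULL); (P23, NULL); (P38, NULL); (NULL, AX); (NULL, EZ); (NULL, EZ); (NULL, MT); (NULL, MT); (NULL, MT); (NULL, MT); (NULL, TH); (NULL, TH); (NULL, NULL); (NULL, NULL)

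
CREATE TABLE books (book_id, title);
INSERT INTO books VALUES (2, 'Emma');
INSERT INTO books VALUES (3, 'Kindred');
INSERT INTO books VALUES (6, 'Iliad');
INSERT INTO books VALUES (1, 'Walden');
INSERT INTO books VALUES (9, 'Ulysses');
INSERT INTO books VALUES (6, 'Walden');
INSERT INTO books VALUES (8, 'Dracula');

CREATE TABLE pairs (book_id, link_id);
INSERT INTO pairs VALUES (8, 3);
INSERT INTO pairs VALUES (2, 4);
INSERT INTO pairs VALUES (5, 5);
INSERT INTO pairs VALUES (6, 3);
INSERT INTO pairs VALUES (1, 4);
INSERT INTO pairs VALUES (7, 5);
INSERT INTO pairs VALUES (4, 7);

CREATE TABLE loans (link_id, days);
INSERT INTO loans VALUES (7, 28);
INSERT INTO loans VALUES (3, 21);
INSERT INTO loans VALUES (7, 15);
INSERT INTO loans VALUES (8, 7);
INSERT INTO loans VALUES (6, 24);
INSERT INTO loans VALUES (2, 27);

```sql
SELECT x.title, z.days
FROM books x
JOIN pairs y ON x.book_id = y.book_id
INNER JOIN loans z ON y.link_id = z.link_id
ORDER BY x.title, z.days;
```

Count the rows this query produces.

3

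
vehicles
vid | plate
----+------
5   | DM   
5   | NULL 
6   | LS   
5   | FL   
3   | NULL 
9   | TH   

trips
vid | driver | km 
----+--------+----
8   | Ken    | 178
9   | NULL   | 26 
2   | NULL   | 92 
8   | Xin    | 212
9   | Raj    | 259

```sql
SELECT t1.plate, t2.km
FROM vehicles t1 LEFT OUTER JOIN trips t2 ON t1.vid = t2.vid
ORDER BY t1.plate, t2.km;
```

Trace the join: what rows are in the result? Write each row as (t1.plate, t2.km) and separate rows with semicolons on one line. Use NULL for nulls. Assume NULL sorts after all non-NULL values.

(DM, NULL); (FL, NULL); (LS, NULL); (TH, 26); (TH, 259); (NULL, NULL); (NULL, NULL)

LEFT JOIN keeps every row from `vehicles`; unmatched rows get NULL for `trips`'s columns.
Matching on t1.vid = t2.vid.
- t1 row (vid=5): no match → kept, t2 columns NULL.
- t1 row (vid=5): no match → kept, t2 columns NULL.
- t1 row (vid=6): no match → kept, t2 columns NULL.
- t1 row (vid=5): no match → kept, t2 columns NULL.
- t1 row (vid=3): no match → kept, t2 columns NULL.
- t1 row (vid=9): matches 2 t2 row(s) → 2 output row(s).
After projecting and ordering:
t1.plate | t2.km
DM | NULL
FL | NULL
LS | NULL
TH | 26
TH | 259
NULL | NULL
NULL | NULL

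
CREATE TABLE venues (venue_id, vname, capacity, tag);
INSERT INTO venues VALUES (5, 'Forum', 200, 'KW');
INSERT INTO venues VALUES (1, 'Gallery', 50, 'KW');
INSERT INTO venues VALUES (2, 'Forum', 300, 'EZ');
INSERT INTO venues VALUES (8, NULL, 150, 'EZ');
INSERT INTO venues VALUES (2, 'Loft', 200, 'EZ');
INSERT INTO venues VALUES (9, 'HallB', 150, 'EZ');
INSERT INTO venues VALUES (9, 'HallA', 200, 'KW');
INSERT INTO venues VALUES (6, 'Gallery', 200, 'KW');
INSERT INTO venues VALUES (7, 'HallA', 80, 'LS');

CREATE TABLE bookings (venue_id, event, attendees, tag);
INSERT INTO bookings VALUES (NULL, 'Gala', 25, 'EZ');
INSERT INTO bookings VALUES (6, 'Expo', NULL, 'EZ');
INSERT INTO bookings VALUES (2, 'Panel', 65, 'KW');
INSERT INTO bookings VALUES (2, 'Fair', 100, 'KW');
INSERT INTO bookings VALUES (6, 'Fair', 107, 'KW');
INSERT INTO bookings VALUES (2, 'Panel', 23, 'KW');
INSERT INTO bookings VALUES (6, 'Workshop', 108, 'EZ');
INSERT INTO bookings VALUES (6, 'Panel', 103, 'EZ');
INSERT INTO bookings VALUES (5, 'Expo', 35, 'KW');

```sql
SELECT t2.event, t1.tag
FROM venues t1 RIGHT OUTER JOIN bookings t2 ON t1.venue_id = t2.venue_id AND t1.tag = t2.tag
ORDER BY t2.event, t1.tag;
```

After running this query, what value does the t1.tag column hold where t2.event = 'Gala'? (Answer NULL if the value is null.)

NULL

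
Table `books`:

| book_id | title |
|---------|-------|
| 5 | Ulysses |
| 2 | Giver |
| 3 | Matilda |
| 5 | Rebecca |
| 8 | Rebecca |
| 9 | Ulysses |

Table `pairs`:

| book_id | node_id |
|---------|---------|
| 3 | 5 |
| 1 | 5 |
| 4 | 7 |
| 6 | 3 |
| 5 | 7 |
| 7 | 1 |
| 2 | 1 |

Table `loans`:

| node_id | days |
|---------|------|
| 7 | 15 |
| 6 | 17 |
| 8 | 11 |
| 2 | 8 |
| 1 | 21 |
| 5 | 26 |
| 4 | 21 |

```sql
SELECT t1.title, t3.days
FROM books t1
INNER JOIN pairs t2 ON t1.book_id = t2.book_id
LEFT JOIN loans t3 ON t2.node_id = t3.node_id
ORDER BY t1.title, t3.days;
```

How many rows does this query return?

4

Step 1 — t1 INNER JOIN t2 on book_id → 4 row(s).
Then LEFT JOIN `loans t3` on node_id: each of those 4 rows is kept; rows whose t2.node_id has no match in t3 get NULL for t3's columns.
Result: 4 row(s).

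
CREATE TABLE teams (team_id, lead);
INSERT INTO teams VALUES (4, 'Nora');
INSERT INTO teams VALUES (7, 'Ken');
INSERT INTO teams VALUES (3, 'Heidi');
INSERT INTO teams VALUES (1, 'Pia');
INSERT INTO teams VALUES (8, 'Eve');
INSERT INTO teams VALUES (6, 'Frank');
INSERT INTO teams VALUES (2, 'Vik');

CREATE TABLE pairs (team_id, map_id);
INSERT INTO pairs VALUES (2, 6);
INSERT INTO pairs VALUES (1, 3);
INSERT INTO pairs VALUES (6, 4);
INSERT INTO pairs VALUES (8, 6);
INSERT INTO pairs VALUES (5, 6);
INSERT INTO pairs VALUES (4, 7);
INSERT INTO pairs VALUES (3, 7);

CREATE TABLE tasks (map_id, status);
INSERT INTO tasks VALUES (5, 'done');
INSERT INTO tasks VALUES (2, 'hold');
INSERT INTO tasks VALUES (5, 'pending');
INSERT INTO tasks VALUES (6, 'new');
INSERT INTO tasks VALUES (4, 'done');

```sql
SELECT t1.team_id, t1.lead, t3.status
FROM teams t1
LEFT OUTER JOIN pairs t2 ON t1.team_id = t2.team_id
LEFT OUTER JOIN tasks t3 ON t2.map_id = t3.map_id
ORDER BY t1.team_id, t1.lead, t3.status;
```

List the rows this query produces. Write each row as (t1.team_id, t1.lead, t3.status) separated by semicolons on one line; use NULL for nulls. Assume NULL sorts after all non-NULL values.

(1, Pia, NULL); (2, Vik, new); (3, Heidi, NULL); (4, Nora, NULL); (6, Frank, done); (7, Ken, NULL); (8, Eve, new)

Joins associate left-to-right: teams LEFT JOIN pairs on team_id gives 7 intermediate row(s).
Then LEFT JOIN `tasks t3` on map_id: each of those 7 rows is kept; rows whose t2.map_id has no match in t3 get NULL for t3's columns.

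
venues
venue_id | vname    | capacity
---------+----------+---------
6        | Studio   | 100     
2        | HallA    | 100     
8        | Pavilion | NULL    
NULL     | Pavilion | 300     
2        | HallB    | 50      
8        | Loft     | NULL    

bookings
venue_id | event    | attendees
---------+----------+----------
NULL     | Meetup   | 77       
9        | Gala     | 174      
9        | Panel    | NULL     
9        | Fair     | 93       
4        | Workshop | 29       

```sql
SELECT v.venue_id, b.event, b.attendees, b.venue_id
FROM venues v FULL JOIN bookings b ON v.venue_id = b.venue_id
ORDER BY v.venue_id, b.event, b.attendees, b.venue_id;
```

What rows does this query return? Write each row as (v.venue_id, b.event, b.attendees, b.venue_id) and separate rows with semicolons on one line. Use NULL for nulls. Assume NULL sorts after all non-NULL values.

(2, NULL, NULL, NULL); (2, NULL, NULL, NULL); (6, NULL, NULL, NULL); (8, NULL, NULL, NULL); (8, NULL, NULL, NULL); (NULL, Fair, 93, 9); (NULL, Gala, 174, 9); (NULL, Meetup, 77, NULL); (NULL, Panel, NULL, 9); (NULL, Workshop, 29, 4); (NULL, NULL, NULL, NULL)

FULL OUTER JOIN keeps every row from both sides; unmatched rows get NULL for the other side's columns.
Matching on v.venue_id = b.venue_id. A NULL in a compared column never satisfies the condition.
- v row (venue_id=6): no match → kept, b columns NULL.
- v row (venue_id=2): no match → kept, b columns NULL.
- v row (venue_id=8): no match → kept, b columns NULL.
- v row (venue_id=NULL): no match → kept, b columns NULL.
- v row (venue_id=2): no match → kept, b columns NULL.
- v row (venue_id=8): no match → kept, b columns NULL.
- 5 row(s) from b found no v partner → padded with NULL.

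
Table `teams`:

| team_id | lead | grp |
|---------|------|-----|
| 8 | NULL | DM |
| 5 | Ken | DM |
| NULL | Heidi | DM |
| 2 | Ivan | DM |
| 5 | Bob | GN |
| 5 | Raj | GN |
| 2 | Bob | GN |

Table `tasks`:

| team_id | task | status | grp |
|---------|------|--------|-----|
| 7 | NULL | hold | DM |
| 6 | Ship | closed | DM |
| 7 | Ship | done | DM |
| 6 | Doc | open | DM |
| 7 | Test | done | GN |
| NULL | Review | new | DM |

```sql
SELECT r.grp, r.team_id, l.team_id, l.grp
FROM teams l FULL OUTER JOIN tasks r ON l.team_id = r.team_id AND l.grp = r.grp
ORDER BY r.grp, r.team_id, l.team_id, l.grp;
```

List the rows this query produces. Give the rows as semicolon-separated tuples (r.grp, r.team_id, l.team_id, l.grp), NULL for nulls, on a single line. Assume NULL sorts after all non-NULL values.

(DM, 6, NULL, NULL); (DM, 6, NULL, NULL); (DM, 7, NULL, NULL); (DM, 7, NULL, NULL); (DM, NULL, NULL, NULL); (GN, 7, NULL, NULL); (NULL, NULL, 2, DM); (NULL, NULL, 2, GN); (NULL, NULL, 5, DM); (NULL, NULL, 5, GN); (NULL, NULL, 5, GN); (NULL, NULL, 8, DM); (NULL, NULL, NULL, DM)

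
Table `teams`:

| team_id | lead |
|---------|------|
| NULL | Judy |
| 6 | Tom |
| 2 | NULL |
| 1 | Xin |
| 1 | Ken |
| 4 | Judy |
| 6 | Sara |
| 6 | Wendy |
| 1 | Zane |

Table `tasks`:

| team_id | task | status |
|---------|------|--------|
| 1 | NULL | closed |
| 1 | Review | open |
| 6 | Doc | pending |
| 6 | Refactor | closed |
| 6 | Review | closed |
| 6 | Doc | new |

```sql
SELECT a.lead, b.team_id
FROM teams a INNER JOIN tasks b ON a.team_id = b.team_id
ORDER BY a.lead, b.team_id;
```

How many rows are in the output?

INNER JOIN keeps only pairs where the ON condition holds.
Matching on a.team_id = b.team_id. A NULL in a compared column never satisfies the condition.
Matched pairs: 18.
Total: 18 rows.

18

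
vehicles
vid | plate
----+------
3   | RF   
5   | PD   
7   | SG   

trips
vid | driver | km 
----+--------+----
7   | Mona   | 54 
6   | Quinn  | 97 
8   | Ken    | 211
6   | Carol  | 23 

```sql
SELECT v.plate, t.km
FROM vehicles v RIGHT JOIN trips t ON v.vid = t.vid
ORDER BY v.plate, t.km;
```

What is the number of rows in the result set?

RIGHT JOIN keeps every row from `trips`; unmatched rows get NULL for `vehicles`'s columns.
Matching on v.vid = t.vid.
Matched pairs: 1; unmatched t rows kept: 3.
Total: 1 matched + 3 padded = 4 rows.

4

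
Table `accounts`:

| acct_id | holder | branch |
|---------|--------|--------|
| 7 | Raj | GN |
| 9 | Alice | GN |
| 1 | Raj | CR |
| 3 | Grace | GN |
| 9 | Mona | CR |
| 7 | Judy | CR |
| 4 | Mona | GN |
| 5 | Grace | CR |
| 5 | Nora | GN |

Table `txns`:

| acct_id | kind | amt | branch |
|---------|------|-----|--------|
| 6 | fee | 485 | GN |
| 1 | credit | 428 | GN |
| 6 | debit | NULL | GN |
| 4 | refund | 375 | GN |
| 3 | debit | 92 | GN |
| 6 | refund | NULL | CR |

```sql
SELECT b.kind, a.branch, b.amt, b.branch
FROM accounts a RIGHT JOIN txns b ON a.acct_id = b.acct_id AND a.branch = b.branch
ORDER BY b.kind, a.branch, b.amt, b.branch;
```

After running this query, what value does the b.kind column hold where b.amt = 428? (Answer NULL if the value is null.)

credit

RIGHT JOIN keeps every row from `txns`; unmatched rows get NULL for `accounts`'s columns.
Matching on a.acct_id = b.acct_id AND a.branch = b.branch.
- a row (acct_id=7, branch=GN): no match.
- a row (acct_id=9, branch=GN): no match.
- a row (acct_id=1, branch=CR): no match.
- a row (acct_id=3, branch=GN): matches 1 b row(s) → 1 output row(s).
- a row (acct_id=9, branch=CR): no match.
- a row (acct_id=7, branch=CR): no match.
- a row (acct_id=4, branch=GN): matches 1 b row(s) → 1 output row(s).
- a row (acct_id=5, branch=CR): no match.
- a row (acct_id=5, branch=GN): no match.
- plus 4 unmatched b row(s), each kept with NULL a columns.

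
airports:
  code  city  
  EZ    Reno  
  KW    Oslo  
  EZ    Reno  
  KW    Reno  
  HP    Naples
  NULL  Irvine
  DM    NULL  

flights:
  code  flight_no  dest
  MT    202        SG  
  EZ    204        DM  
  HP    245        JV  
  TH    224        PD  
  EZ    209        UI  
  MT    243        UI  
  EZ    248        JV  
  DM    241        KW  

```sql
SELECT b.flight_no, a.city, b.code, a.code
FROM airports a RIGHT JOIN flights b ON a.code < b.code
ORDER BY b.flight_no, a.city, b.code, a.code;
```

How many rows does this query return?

25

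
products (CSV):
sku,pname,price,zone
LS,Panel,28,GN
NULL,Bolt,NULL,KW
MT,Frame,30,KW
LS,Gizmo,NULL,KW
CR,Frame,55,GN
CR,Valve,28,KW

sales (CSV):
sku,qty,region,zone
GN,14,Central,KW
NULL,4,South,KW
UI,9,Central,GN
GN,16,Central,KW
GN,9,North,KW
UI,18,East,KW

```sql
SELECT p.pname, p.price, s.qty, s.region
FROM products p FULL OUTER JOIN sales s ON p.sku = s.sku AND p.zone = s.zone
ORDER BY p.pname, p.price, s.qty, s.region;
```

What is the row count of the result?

12

FULL OUTER JOIN keeps every row from both sides; unmatched rows get NULL for the other side's columns.
Matching on p.sku = s.sku AND p.zone = s.zone. A NULL in a compared column never satisfies the condition.
Matched pairs: 0; unmatched p rows kept: 6; unmatched s rows kept: 6.
Total: 0 matched + 12 padded = 12 rows.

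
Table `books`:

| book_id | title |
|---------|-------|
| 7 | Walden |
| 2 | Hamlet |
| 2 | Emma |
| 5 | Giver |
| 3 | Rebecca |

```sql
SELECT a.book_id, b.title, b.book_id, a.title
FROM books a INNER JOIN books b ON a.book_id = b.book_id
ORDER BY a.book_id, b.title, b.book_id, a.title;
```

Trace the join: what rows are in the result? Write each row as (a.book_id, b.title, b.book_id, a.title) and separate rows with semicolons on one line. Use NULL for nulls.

(2, Emma, 2, Emma); (2, Emma, 2, Hamlet); (2, Hamlet, 2, Emma); (2, Hamlet, 2, Hamlet); (3, Rebecca, 3, Rebecca); (5, Giver, 5, Giver); (7, Walden, 7, Walden)

INNER JOIN keeps only pairs where the ON condition holds.
Matching on a.book_id = b.book_id.
Matched pairs: 7.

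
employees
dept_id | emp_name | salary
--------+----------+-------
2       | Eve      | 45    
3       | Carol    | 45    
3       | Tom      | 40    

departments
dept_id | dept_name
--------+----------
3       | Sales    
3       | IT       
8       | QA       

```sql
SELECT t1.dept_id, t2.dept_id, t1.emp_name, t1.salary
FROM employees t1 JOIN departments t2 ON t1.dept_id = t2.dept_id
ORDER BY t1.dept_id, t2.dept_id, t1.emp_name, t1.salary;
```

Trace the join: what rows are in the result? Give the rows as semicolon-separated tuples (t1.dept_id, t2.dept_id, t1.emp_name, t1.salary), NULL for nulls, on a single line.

(3, 3, Carol, 45); (3, 3, Carol, 45); (3, 3, Tom, 40); (3, 3, Tom, 40)

INNER JOIN keeps only pairs where the ON condition holds.
Matching on t1.dept_id = t2.dept_id.
- dept_id=2: no matching t2 row, dropped.
- dept_id=3: 2 matching t2 row(s), so 2 row(s) emitted.
- dept_id=3: 2 matching t2 row(s), so 2 row(s) emitted.
After projecting and ordering:
t1.dept_id | t2.dept_id | t1.emp_name | t1.salary
3 | 3 | Carol | 45
3 | 3 | Carol | 45
3 | 3 | Tom | 40
3 | 3 | Tom | 40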